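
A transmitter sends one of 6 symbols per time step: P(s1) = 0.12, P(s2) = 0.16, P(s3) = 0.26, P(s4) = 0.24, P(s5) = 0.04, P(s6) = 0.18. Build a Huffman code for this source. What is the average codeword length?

2.48 bits/symbol

Repeatedly combine the two least-probable nodes; the expected code length is the sum of the merged weights.
merge 1/25 + 3/25 → 4/25
merge 4/25 + 4/25 → 8/25
merge 9/50 + 6/25 → 21/50
merge 13/50 + 8/25 → 29/50
merge 21/50 + 29/50 → 1
L = 4/25 + 8/25 + 21/50 + 29/50 + 1 = 62/25 = 2.48 bits/symbol.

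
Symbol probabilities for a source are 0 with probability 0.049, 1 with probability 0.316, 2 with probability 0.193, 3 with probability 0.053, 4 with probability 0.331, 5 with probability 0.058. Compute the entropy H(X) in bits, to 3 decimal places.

H = −Σ pᵢ log₂ pᵢ.
−0.049·log₂(0.049) = 0.2132
−0.316·log₂(0.316) = 0.5252
−0.193·log₂(0.193) = 0.4581
−0.053·log₂(0.053) = 0.2246
−0.331·log₂(0.331) = 0.5280
−0.058·log₂(0.058) = 0.2383
Sum ≈ 2.1873 → 2.187 bits.

2.187 bits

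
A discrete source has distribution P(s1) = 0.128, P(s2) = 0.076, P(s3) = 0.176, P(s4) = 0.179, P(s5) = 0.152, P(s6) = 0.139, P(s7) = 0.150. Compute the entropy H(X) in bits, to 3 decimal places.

H = −Σ pᵢ log₂ pᵢ.
−0.128·log₂(0.128) = 0.3796
−0.076·log₂(0.076) = 0.2826
−0.176·log₂(0.176) = 0.4411
−0.179·log₂(0.179) = 0.4443
−0.152·log₂(0.152) = 0.4131
−0.139·log₂(0.139) = 0.3957
−0.150·log₂(0.150) = 0.4105
Sum ≈ 2.7669 → 2.767 bits.

2.767 bits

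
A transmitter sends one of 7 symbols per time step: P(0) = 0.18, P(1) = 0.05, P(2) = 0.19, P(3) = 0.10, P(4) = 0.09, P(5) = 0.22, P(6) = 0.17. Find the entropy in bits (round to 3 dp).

H = −Σ pᵢ log₂ pᵢ.
−0.18·log₂(0.18) = 0.4453
−0.05·log₂(0.05) = 0.2161
−0.19·log₂(0.19) = 0.4552
−0.10·log₂(0.10) = 0.3322
−0.09·log₂(0.09) = 0.3127
−0.22·log₂(0.22) = 0.4806
−0.17·log₂(0.17) = 0.4346
Sum ≈ 2.6766 → 2.677 bits.

2.677 bits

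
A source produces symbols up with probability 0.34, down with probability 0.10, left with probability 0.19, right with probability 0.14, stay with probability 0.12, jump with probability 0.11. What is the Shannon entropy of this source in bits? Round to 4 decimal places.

H = −Σ pᵢ log₂ pᵢ.
−0.34·log₂(0.34) = 0.5292
−0.10·log₂(0.10) = 0.3322
−0.19·log₂(0.19) = 0.4552
−0.14·log₂(0.14) = 0.3971
−0.12·log₂(0.12) = 0.3671
−0.11·log₂(0.11) = 0.3503
Sum ≈ 2.4311 → 2.4311 bits.

2.4311 bits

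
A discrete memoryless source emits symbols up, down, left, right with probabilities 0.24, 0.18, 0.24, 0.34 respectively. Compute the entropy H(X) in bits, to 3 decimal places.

H = −Σ pᵢ log₂ pᵢ.
−0.24·log₂(0.24) = 0.4941
−0.18·log₂(0.18) = 0.4453
−0.24·log₂(0.24) = 0.4941
−0.34·log₂(0.34) = 0.5292
Sum ≈ 1.9628 → 1.963 bits.

1.963 bits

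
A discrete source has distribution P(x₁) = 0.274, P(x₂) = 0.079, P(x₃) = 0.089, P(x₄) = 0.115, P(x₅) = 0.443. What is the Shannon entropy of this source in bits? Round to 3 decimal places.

1.991 bits

H = −Σ pᵢ log₂ pᵢ.
−0.274·log₂(0.274) = 0.5118
−0.079·log₂(0.079) = 0.2893
−0.089·log₂(0.089) = 0.3106
−0.115·log₂(0.115) = 0.3588
−0.443·log₂(0.443) = 0.5204
Sum ≈ 1.9909 → 1.991 bits.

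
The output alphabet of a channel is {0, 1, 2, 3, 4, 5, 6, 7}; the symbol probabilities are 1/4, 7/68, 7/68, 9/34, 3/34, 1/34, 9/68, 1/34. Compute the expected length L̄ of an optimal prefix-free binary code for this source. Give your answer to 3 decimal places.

Repeatedly combine the two least-probable nodes; the expected code length is the sum of the merged weights.
merge 1/34 + 1/34 → 1/17
merge 1/17 + 3/34 → 5/34
merge 7/68 + 7/68 → 7/34
merge 9/68 + 5/34 → 19/68
merge 7/34 + 1/4 → 31/68
merge 9/34 + 19/68 → 37/68
merge 31/68 + 37/68 → 1
L = 1/17 + 5/34 + 7/34 + 19/68 + 31/68 + 37/68 + 1 = 183/68 ≈ 2.691 bits/symbol.

2.691 bits/symbol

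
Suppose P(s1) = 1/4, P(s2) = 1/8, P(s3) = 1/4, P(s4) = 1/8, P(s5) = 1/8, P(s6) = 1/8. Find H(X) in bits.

2.5 bits

Each probability is a power of 1/2, so log₂(1/p) is an integer.
H = Σ p·log₂(1/p) = 1/4·2 + 1/8·3 + 1/4·2 + 1/8·3 + 1/8·3 + 1/8·3 = 2.5 bits.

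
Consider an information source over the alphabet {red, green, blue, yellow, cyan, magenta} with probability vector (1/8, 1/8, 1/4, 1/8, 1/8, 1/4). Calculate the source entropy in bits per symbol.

2.5 bits

Each probability is a power of 1/2, so log₂(1/p) is an integer.
H = Σ p·log₂(1/p) = 1/8·3 + 1/8·3 + 1/4·2 + 1/8·3 + 1/8·3 + 1/4·2 = 2.5 bits.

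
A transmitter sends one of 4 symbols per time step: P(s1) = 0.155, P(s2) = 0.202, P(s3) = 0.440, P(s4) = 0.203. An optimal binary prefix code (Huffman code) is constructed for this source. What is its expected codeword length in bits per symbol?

Repeatedly combine the two least-probable nodes; the expected code length is the sum of the merged weights.
merge 31/200 + 101/500 → 357/1000
merge 203/1000 + 357/1000 → 14/25
merge 11/25 + 14/25 → 1
L = 357/1000 + 14/25 + 1 = 1917/1000 = 1.917 bits/symbol.

1.917 bits/symbol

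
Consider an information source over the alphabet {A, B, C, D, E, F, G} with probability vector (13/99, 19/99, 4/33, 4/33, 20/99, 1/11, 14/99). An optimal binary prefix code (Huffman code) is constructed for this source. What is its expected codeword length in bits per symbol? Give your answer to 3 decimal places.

Repeatedly combine the two least-probable nodes; the expected code length is the sum of the merged weights.
merge 1/11 + 4/33 → 7/33
merge 4/33 + 13/99 → 25/99
merge 14/99 + 19/99 → 1/3
merge 20/99 + 7/33 → 41/99
merge 25/99 + 1/3 → 58/99
merge 41/99 + 58/99 → 1
L = 7/33 + 25/99 + 1/3 + 41/99 + 58/99 + 1 = 277/99 ≈ 2.798 bits/symbol.

2.798 bits/symbol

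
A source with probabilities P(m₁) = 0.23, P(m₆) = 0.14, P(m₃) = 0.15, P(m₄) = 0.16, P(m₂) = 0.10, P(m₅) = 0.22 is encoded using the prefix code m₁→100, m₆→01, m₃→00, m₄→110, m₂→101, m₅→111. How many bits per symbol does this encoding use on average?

L̄ = Σ pᵢ·ℓᵢ = 0.23·3 + 0.14·2 + 0.15·2 + 0.16·3 + 0.10·3 + 0.22·3 = 2.71 bits/symbol.

2.71 bits/symbol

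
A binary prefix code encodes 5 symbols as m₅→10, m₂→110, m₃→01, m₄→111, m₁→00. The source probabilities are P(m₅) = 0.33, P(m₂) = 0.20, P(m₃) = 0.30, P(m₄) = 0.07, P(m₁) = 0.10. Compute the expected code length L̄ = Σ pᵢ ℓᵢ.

2.27 bits/symbol

L̄ = Σ pᵢ·ℓᵢ = 0.33·2 + 0.20·3 + 0.30·2 + 0.07·3 + 0.10·2 = 2.27 bits/symbol.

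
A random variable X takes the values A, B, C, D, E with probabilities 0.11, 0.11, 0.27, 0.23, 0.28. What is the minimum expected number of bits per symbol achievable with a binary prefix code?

2.22 bits/symbol

Repeatedly combine the two least-probable nodes; the expected code length is the sum of the merged weights.
merge 11/100 + 11/100 → 11/50
merge 11/50 + 23/100 → 9/20
merge 27/100 + 7/25 → 11/20
merge 9/20 + 11/20 → 1
L = 11/50 + 9/20 + 11/20 + 1 = 111/50 = 2.22 bits/symbol.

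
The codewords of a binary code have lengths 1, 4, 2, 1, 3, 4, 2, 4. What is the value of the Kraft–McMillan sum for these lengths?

With common denominator 2^4 = 16: Σ 2^(−ℓᵢ) = 8/16 + 1/16 + 4/16 + 8/16 + 2/16 + 1/16 + 4/16 + 1/16 = 29/16 = 1.8125.

1.8125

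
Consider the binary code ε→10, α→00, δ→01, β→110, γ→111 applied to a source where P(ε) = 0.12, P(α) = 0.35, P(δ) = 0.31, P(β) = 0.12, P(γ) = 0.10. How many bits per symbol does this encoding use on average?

L̄ = Σ pᵢ·ℓᵢ = 0.12·2 + 0.35·2 + 0.31·2 + 0.12·3 + 0.10·3 = 2.22 bits/symbol.

2.22 bits/symbol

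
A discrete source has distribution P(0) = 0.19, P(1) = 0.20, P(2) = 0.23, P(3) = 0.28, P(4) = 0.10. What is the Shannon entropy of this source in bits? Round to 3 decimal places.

H = −Σ pᵢ log₂ pᵢ.
−0.19·log₂(0.19) = 0.4552
−0.20·log₂(0.20) = 0.4644
−0.23·log₂(0.23) = 0.4877
−0.28·log₂(0.28) = 0.5142
−0.10·log₂(0.10) = 0.3322
Sum ≈ 2.2537 → 2.254 bits.

2.254 bits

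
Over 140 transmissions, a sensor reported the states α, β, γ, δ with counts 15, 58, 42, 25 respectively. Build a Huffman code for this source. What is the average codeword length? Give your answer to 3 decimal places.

Probabilities are the counts divided by 140.
Repeatedly combine the two least-probable nodes; the expected code length is the sum of the merged weights.
merge 3/28 + 5/28 → 2/7
merge 2/7 + 3/10 → 41/70
merge 29/70 + 41/70 → 1
L = 2/7 + 41/70 + 1 = 131/70 ≈ 1.871 bits/symbol.

1.871 bits/symbol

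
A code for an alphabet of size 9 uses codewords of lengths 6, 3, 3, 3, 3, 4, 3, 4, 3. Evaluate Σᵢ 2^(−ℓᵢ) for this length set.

0.890625

With common denominator 2^6 = 64: Σ 2^(−ℓᵢ) = 1/64 + 8/64 + 8/64 + 8/64 + 8/64 + 4/64 + 8/64 + 4/64 + 8/64 = 57/64 = 0.890625.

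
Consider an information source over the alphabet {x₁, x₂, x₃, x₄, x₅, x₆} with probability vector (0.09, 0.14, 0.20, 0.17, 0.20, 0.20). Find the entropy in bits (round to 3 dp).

2.538 bits

H = −Σ pᵢ log₂ pᵢ.
−0.09·log₂(0.09) = 0.3127
−0.14·log₂(0.14) = 0.3971
−0.20·log₂(0.20) = 0.4644
−0.17·log₂(0.17) = 0.4346
−0.20·log₂(0.20) = 0.4644
−0.20·log₂(0.20) = 0.4644
Sum ≈ 2.5375 → 2.538 bits.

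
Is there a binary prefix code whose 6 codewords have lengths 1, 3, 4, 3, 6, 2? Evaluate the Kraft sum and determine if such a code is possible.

With common denominator 2^6 = 64: Σ 2^(−ℓᵢ) = 32/64 + 8/64 + 4/64 + 8/64 + 1/64 + 16/64 = 69/64 = 1.078125.
Kraft's inequality requires Σ ≤ 1; here Σ = 1.078125 > 1, so no such prefix code exists.

1.078125; no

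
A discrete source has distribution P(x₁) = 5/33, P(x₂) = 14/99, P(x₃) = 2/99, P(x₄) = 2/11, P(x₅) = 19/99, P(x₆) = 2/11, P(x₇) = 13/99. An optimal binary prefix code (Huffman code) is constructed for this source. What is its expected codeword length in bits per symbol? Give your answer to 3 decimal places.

Repeatedly combine the two least-probable nodes; the expected code length is the sum of the merged weights.
merge 2/99 + 13/99 → 5/33
merge 14/99 + 5/33 → 29/99
merge 5/33 + 2/11 → 1/3
merge 2/11 + 19/99 → 37/99
merge 29/99 + 1/3 → 62/99
merge 37/99 + 62/99 → 1
L = 5/33 + 29/99 + 1/3 + 37/99 + 62/99 + 1 = 25/9 ≈ 2.778 bits/symbol.

2.778 bits/symbol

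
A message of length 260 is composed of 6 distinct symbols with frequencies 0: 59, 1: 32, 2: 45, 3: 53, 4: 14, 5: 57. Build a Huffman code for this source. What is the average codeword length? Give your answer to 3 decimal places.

2.527 bits/symbol

Probabilities are the counts divided by 260.
Repeatedly combine the two least-probable nodes; the expected code length is the sum of the merged weights.
merge 7/130 + 8/65 → 23/130
merge 9/52 + 23/130 → 7/20
merge 53/260 + 57/260 → 11/26
merge 59/260 + 7/20 → 15/26
merge 11/26 + 15/26 → 1
L = 23/130 + 7/20 + 11/26 + 15/26 + 1 = 657/260 ≈ 2.527 bits/symbol.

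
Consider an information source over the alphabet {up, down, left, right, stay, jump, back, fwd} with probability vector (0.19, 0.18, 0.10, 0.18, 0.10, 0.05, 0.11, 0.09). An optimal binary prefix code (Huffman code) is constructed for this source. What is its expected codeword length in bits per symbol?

Repeatedly combine the two least-probable nodes; the expected code length is the sum of the merged weights.
merge 1/20 + 9/100 → 7/50
merge 1/10 + 1/10 → 1/5
merge 11/100 + 7/50 → 1/4
merge 9/50 + 9/50 → 9/25
merge 19/100 + 1/5 → 39/100
merge 1/4 + 9/25 → 61/100
merge 39/100 + 61/100 → 1
L = 7/50 + 1/5 + 1/4 + 9/25 + 39/100 + 61/100 + 1 = 59/20 = 2.95 bits/symbol.

2.95 bits/symbol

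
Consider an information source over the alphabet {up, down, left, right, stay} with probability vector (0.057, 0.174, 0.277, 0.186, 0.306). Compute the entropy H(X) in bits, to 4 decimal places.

2.1617 bits

H = −Σ pᵢ log₂ pᵢ.
−0.057·log₂(0.057) = 0.2356
−0.174·log₂(0.174) = 0.4390
−0.277·log₂(0.277) = 0.5130
−0.186·log₂(0.186) = 0.4514
−0.306·log₂(0.306) = 0.5228
Sum ≈ 2.1617 → 2.1617 bits.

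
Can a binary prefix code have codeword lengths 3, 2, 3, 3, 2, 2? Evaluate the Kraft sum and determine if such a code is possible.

1.125; no

With common denominator 2^3 = 8: Σ 2^(−ℓᵢ) = 1/8 + 2/8 + 1/8 + 1/8 + 2/8 + 2/8 = 9/8 = 1.125.
Kraft's inequality requires Σ ≤ 1; here Σ = 1.125 > 1, so no such prefix code exists.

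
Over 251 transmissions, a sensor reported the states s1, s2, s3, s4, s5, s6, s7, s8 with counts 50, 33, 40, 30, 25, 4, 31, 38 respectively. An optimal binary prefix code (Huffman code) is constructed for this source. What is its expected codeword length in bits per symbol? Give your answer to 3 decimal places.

Probabilities are the counts divided by 251.
Repeatedly combine the two least-probable nodes; the expected code length is the sum of the merged weights.
merge 4/251 + 25/251 → 29/251
merge 29/251 + 30/251 → 59/251
merge 31/251 + 33/251 → 64/251
merge 38/251 + 40/251 → 78/251
merge 50/251 + 59/251 → 109/251
merge 64/251 + 78/251 → 142/251
merge 109/251 + 142/251 → 1
L = 29/251 + 59/251 + 64/251 + 78/251 + 109/251 + 142/251 + 1 = 732/251 ≈ 2.916 bits/symbol.

2.916 bits/symbol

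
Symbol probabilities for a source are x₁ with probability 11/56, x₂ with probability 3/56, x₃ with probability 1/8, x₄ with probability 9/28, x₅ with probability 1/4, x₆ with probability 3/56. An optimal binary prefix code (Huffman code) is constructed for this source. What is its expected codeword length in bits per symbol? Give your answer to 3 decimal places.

2.339 bits/symbol

Repeatedly combine the two least-probable nodes; the expected code length is the sum of the merged weights.
merge 3/56 + 3/56 → 3/28
merge 3/28 + 1/8 → 13/56
merge 11/56 + 13/56 → 3/7
merge 1/4 + 9/28 → 4/7
merge 3/7 + 4/7 → 1
L = 3/28 + 13/56 + 3/7 + 4/7 + 1 = 131/56 ≈ 2.339 bits/symbol.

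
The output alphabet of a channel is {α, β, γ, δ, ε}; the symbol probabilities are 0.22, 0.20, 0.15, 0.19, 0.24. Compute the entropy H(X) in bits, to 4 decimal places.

H = −Σ pᵢ log₂ pᵢ.
−0.22·log₂(0.22) = 0.4806
−0.20·log₂(0.20) = 0.4644
−0.15·log₂(0.15) = 0.4105
−0.19·log₂(0.19) = 0.4552
−0.24·log₂(0.24) = 0.4941
Sum ≈ 2.3049 → 2.3049 bits.

2.3049 bits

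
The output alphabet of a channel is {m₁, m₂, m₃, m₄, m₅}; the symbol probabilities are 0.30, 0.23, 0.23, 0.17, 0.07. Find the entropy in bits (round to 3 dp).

2.200 bits

H = −Σ pᵢ log₂ pᵢ.
−0.30·log₂(0.30) = 0.5211
−0.23·log₂(0.23) = 0.4877
−0.23·log₂(0.23) = 0.4877
−0.17·log₂(0.17) = 0.4346
−0.07·log₂(0.07) = 0.2686
Sum ≈ 2.1996 → 2.200 bits.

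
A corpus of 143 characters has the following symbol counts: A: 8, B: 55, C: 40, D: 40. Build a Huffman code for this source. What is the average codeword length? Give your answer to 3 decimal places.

1.951 bits/symbol

Probabilities are the counts divided by 143.
Repeatedly combine the two least-probable nodes; the expected code length is the sum of the merged weights.
merge 8/143 + 40/143 → 48/143
merge 40/143 + 48/143 → 8/13
merge 5/13 + 8/13 → 1
L = 48/143 + 8/13 + 1 = 279/143 ≈ 1.951 bits/symbol.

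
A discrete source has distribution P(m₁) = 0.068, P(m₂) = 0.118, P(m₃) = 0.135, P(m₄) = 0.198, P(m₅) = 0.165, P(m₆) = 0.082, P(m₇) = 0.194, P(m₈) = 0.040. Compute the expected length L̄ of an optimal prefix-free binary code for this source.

2.906 bits/symbol

Repeatedly combine the two least-probable nodes; the expected code length is the sum of the merged weights.
merge 1/25 + 17/250 → 27/250
merge 41/500 + 27/250 → 19/100
merge 59/500 + 27/200 → 253/1000
merge 33/200 + 19/100 → 71/200
merge 97/500 + 99/500 → 49/125
merge 253/1000 + 71/200 → 76/125
merge 49/125 + 76/125 → 1
L = 27/250 + 19/100 + 253/1000 + 71/200 + 49/125 + 76/125 + 1 = 1453/500 = 2.906 bits/symbol.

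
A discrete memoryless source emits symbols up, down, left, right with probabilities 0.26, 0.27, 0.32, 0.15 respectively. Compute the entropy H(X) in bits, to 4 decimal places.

H = −Σ pᵢ log₂ pᵢ.
−0.26·log₂(0.26) = 0.5053
−0.27·log₂(0.27) = 0.5100
−0.32·log₂(0.32) = 0.5260
−0.15·log₂(0.15) = 0.4105
Sum ≈ 1.9519 → 1.9519 bits.

1.9519 bits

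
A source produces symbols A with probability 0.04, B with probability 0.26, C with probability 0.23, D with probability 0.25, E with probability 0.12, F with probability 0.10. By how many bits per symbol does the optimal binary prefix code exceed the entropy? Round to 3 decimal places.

Entropy H = −Σ p log₂ p ≈ 2.3780 bits.
Huffman merges: 1/25+1/10→7/50; 3/25+7/50→13/50; 23/100+1/4→12/25; 13/50+13/50→13/25; 12/25+13/25→1. L = 12/5 ≈ 2.4000.
L − H = 2.4000 − 2.3780 = 0.022 bits.

0.022 bits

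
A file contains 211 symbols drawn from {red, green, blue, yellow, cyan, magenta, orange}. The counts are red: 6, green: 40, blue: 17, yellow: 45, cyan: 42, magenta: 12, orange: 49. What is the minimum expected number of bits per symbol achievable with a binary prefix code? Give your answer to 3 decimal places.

Probabilities are the counts divided by 211.
Repeatedly combine the two least-probable nodes; the expected code length is the sum of the merged weights.
merge 6/211 + 12/211 → 18/211
merge 17/211 + 18/211 → 35/211
merge 35/211 + 40/211 → 75/211
merge 42/211 + 45/211 → 87/211
merge 49/211 + 75/211 → 124/211
merge 87/211 + 124/211 → 1
L = 18/211 + 35/211 + 75/211 + 87/211 + 124/211 + 1 = 550/211 ≈ 2.607 bits/symbol.

2.607 bits/symbol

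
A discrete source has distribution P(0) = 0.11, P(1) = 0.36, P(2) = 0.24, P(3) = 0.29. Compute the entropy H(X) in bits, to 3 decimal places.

H = −Σ pᵢ log₂ pᵢ.
−0.11·log₂(0.11) = 0.3503
−0.36·log₂(0.36) = 0.5306
−0.24·log₂(0.24) = 0.4941
−0.29·log₂(0.29) = 0.5179
Sum ≈ 1.8929 → 1.893 bits.

1.893 bits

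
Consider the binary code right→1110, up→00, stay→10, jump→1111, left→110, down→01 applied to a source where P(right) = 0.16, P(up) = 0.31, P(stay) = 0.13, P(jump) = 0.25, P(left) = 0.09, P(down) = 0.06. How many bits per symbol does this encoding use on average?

L̄ = Σ pᵢ·ℓᵢ = 0.16·4 + 0.31·2 + 0.13·2 + 0.25·4 + 0.09·3 + 0.06·2 = 2.91 bits/symbol.

2.91 bits/symbol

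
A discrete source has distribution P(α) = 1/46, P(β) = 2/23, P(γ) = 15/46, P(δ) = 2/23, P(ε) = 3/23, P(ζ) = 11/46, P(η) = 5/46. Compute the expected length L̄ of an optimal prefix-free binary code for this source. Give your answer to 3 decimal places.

Repeatedly combine the two least-probable nodes; the expected code length is the sum of the merged weights.
merge 1/46 + 2/23 → 5/46
merge 2/23 + 5/46 → 9/46
merge 5/46 + 3/23 → 11/46
merge 9/46 + 11/46 → 10/23
merge 11/46 + 15/46 → 13/23
merge 10/23 + 13/23 → 1
L = 5/46 + 9/46 + 11/46 + 10/23 + 13/23 + 1 = 117/46 ≈ 2.543 bits/symbol.

2.543 bits/symbol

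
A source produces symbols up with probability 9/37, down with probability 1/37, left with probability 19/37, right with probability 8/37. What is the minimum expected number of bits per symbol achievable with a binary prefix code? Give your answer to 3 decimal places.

Repeatedly combine the two least-probable nodes; the expected code length is the sum of the merged weights.
merge 1/37 + 8/37 → 9/37
merge 9/37 + 9/37 → 18/37
merge 18/37 + 19/37 → 1
L = 9/37 + 18/37 + 1 = 64/37 ≈ 1.730 bits/symbol.

1.730 bits/symbol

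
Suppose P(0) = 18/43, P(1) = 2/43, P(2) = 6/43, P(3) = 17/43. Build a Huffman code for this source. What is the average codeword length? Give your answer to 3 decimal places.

1.767 bits/symbol

Repeatedly combine the two least-probable nodes; the expected code length is the sum of the merged weights.
merge 2/43 + 6/43 → 8/43
merge 8/43 + 17/43 → 25/43
merge 18/43 + 25/43 → 1
L = 8/43 + 25/43 + 1 = 76/43 ≈ 1.767 bits/symbol.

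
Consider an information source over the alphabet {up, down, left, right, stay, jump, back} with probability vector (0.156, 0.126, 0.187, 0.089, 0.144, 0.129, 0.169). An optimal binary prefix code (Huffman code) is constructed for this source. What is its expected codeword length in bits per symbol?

2.813 bits/symbol

Repeatedly combine the two least-probable nodes; the expected code length is the sum of the merged weights.
merge 89/1000 + 63/500 → 43/200
merge 129/1000 + 18/125 → 273/1000
merge 39/250 + 169/1000 → 13/40
merge 187/1000 + 43/200 → 201/500
merge 273/1000 + 13/40 → 299/500
merge 201/500 + 299/500 → 1
L = 43/200 + 273/1000 + 13/40 + 201/500 + 299/500 + 1 = 2813/1000 = 2.813 bits/symbol.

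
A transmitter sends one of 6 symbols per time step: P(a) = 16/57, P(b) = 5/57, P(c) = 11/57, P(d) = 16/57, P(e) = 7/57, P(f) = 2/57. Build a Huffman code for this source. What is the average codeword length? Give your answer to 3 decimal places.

Repeatedly combine the two least-probable nodes; the expected code length is the sum of the merged weights.
merge 2/57 + 5/57 → 7/57
merge 7/57 + 7/57 → 14/57
merge 11/57 + 14/57 → 25/57
merge 16/57 + 16/57 → 32/57
merge 25/57 + 32/57 → 1
L = 7/57 + 14/57 + 25/57 + 32/57 + 1 = 45/19 ≈ 2.368 bits/symbol.

2.368 bits/symbol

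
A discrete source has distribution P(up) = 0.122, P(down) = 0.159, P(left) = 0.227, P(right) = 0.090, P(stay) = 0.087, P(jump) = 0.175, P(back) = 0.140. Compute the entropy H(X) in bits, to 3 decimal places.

2.734 bits

H = −Σ pᵢ log₂ pᵢ.
−0.122·log₂(0.122) = 0.3703
−0.159·log₂(0.159) = 0.4218
−0.227·log₂(0.227) = 0.4856
−0.090·log₂(0.090) = 0.3127
−0.087·log₂(0.087) = 0.3065
−0.175·log₂(0.175) = 0.4401
−0.140·log₂(0.140) = 0.3971
Sum ≈ 2.7340 → 2.734 bits.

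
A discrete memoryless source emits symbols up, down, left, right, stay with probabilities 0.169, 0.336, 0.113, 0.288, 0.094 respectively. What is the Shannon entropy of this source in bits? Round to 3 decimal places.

2.155 bits

H = −Σ pᵢ log₂ pᵢ.
−0.169·log₂(0.169) = 0.4335
−0.336·log₂(0.336) = 0.5287
−0.113·log₂(0.113) = 0.3555
−0.288·log₂(0.288) = 0.5172
−0.094·log₂(0.094) = 0.3207
Sum ≈ 2.1555 → 2.155 bits.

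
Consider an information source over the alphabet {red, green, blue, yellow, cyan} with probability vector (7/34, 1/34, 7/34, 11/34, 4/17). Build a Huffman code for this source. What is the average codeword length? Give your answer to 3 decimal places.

Repeatedly combine the two least-probable nodes; the expected code length is the sum of the merged weights.
merge 1/34 + 7/34 → 4/17
merge 7/34 + 4/17 → 15/34
merge 4/17 + 11/34 → 19/34
merge 15/34 + 19/34 → 1
L = 4/17 + 15/34 + 19/34 + 1 = 38/17 ≈ 2.235 bits/symbol.

2.235 bits/symbol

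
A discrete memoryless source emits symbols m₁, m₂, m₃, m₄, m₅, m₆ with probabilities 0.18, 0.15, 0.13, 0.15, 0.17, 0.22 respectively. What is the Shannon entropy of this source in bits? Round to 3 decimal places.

H = −Σ pᵢ log₂ pᵢ.
−0.18·log₂(0.18) = 0.4453
−0.15·log₂(0.15) = 0.4105
−0.13·log₂(0.13) = 0.3826
−0.15·log₂(0.15) = 0.4105
−0.17·log₂(0.17) = 0.4346
−0.22·log₂(0.22) = 0.4806
Sum ≈ 2.5642 → 2.564 bits.

2.564 bits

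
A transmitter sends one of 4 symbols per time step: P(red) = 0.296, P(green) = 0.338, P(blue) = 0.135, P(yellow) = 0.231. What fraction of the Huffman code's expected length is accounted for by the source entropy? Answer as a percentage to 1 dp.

96.4%

Entropy H = −Σ p log₂ p ≈ 1.9272 bits.
Huffman merges: 27/200+231/1000→183/500; 37/125+169/500→317/500; 183/500+317/500→1. L = 2 ≈ 2.0000.
Efficiency = H/L = 1.9272/2.0000 = 96.4%.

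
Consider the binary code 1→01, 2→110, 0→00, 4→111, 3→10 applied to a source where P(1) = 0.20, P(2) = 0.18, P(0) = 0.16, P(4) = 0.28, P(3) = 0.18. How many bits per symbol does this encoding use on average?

L̄ = Σ pᵢ·ℓᵢ = 0.20·2 + 0.18·3 + 0.16·2 + 0.28·3 + 0.18·2 = 2.46 bits/symbol.

2.46 bits/symbol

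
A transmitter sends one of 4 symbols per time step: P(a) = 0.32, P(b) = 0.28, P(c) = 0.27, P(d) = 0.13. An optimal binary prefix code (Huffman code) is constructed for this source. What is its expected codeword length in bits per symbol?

Repeatedly combine the two least-probable nodes; the expected code length is the sum of the merged weights.
merge 13/100 + 27/100 → 2/5
merge 7/25 + 8/25 → 3/5
merge 2/5 + 3/5 → 1
L = 2/5 + 3/5 + 1 = 2 bits/symbol.

2 bits/symbol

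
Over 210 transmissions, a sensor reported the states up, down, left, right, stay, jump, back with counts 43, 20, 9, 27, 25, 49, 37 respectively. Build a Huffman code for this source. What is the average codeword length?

Probabilities are the counts divided by 210.
Repeatedly combine the two least-probable nodes; the expected code length is the sum of the merged weights.
merge 3/70 + 2/21 → 29/210
merge 5/42 + 9/70 → 26/105
merge 29/210 + 37/210 → 11/35
merge 43/210 + 7/30 → 46/105
merge 26/105 + 11/35 → 59/105
merge 46/105 + 59/105 → 1
L = 29/210 + 26/105 + 11/35 + 46/105 + 59/105 + 1 = 27/10 = 2.7 bits/symbol.

2.7 bits/symbol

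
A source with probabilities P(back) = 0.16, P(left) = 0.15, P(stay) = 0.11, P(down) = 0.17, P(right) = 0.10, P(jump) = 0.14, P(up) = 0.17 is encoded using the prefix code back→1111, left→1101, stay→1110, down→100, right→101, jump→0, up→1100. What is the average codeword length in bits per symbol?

L̄ = Σ pᵢ·ℓᵢ = 0.16·4 + 0.15·4 + 0.11·4 + 0.17·3 + 0.10·3 + 0.14·1 + 0.17·4 = 3.31 bits/symbol.

3.31 bits/symbol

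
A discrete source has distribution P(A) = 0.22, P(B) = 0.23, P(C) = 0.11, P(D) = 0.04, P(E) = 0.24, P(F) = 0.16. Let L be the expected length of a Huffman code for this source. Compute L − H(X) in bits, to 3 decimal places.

Entropy H = −Σ p log₂ p ≈ 2.4214 bits.
Huffman merges: 1/25+11/100→3/20; 3/20+4/25→31/100; 11/50+23/100→9/20; 6/25+31/100→11/20; 9/20+11/20→1. L = 123/50 ≈ 2.4600.
L − H = 2.4600 − 2.4214 = 0.039 bits.

0.039 bits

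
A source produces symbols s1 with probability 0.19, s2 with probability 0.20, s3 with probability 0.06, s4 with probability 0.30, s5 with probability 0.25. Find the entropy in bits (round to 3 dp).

H = −Σ pᵢ log₂ pᵢ.
−0.19·log₂(0.19) = 0.4552
−0.20·log₂(0.20) = 0.4644
−0.06·log₂(0.06) = 0.2435
−0.30·log₂(0.30) = 0.5211
−0.25·log₂(0.25) = 0.5000
Sum ≈ 2.1842 → 2.184 bits.

2.184 bits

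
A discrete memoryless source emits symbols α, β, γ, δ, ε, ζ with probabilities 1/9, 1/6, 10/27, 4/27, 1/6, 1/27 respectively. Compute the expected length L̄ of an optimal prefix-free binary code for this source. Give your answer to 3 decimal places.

2.407 bits/symbol

Repeatedly combine the two least-probable nodes; the expected code length is the sum of the merged weights.
merge 1/27 + 1/9 → 4/27
merge 4/27 + 4/27 → 8/27
merge 1/6 + 1/6 → 1/3
merge 8/27 + 1/3 → 17/27
merge 10/27 + 17/27 → 1
L = 4/27 + 8/27 + 1/3 + 17/27 + 1 = 65/27 ≈ 2.407 bits/symbol.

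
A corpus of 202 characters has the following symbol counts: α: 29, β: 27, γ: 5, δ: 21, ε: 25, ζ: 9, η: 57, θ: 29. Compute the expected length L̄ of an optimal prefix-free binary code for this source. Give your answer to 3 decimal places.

Probabilities are the counts divided by 202.
Repeatedly combine the two least-probable nodes; the expected code length is the sum of the merged weights.
merge 5/202 + 9/202 → 7/101
merge 7/101 + 21/202 → 35/202
merge 25/202 + 27/202 → 26/101
merge 29/202 + 29/202 → 29/101
merge 35/202 + 26/101 → 87/202
merge 57/202 + 29/101 → 115/202
merge 87/202 + 115/202 → 1
L = 7/101 + 35/202 + 26/101 + 29/101 + 87/202 + 115/202 + 1 = 563/202 ≈ 2.787 bits/symbol.

2.787 bits/symbol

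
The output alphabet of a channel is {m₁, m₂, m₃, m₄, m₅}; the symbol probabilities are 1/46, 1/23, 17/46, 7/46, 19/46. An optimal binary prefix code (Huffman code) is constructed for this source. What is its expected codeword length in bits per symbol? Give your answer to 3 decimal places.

1.870 bits/symbol

Repeatedly combine the two least-probable nodes; the expected code length is the sum of the merged weights.
merge 1/46 + 1/23 → 3/46
merge 3/46 + 7/46 → 5/23
merge 5/23 + 17/46 → 27/46
merge 19/46 + 27/46 → 1
L = 3/46 + 5/23 + 27/46 + 1 = 43/23 ≈ 1.870 bits/symbol.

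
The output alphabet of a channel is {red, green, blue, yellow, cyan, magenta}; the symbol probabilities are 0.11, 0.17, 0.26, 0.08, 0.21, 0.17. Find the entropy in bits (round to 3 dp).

2.489 bits

H = −Σ pᵢ log₂ pᵢ.
−0.11·log₂(0.11) = 0.3503
−0.17·log₂(0.17) = 0.4346
−0.26·log₂(0.26) = 0.5053
−0.08·log₂(0.08) = 0.2915
−0.21·log₂(0.21) = 0.4728
−0.17·log₂(0.17) = 0.4346
Sum ≈ 2.4891 → 2.489 bits.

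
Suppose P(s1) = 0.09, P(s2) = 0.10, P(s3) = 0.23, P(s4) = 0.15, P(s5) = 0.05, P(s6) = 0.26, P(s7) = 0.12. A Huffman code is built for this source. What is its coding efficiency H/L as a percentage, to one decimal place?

Entropy H = −Σ p log₂ p ≈ 2.6315 bits.
Huffman merges: 1/20+9/100→7/50; 1/10+3/25→11/50; 7/50+3/20→29/100; 11/50+23/100→9/20; 13/50+29/100→11/20; 9/20+11/20→1. L = 53/20 ≈ 2.6500.
Efficiency = H/L = 2.6315/2.6500 = 99.3%.

99.3%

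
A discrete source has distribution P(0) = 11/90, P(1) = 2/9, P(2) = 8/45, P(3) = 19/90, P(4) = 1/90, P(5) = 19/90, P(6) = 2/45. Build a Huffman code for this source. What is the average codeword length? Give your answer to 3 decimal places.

Repeatedly combine the two least-probable nodes; the expected code length is the sum of the merged weights.
merge 1/90 + 2/45 → 1/18
merge 1/18 + 11/90 → 8/45
merge 8/45 + 8/45 → 16/45
merge 19/90 + 19/90 → 19/45
merge 2/9 + 16/45 → 26/45
merge 19/45 + 26/45 → 1
L = 1/18 + 8/45 + 16/45 + 19/45 + 26/45 + 1 = 233/90 ≈ 2.589 bits/symbol.

2.589 bits/symbol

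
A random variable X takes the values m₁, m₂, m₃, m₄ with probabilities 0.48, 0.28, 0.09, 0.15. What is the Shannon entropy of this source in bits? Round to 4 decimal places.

1.7457 bits

H = −Σ pᵢ log₂ pᵢ.
−0.48·log₂(0.48) = 0.5083
−0.28·log₂(0.28) = 0.5142
−0.09·log₂(0.09) = 0.3127
−0.15·log₂(0.15) = 0.4105
Sum ≈ 1.7457 → 1.7457 bits.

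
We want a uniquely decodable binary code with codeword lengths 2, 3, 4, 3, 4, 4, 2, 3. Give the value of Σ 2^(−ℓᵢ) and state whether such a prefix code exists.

With common denominator 2^4 = 16: Σ 2^(−ℓᵢ) = 4/16 + 2/16 + 1/16 + 2/16 + 1/16 + 1/16 + 4/16 + 2/16 = 17/16 = 1.0625.
Kraft's inequality requires Σ ≤ 1; here Σ = 1.0625 > 1, so no such prefix code exists.

1.0625; no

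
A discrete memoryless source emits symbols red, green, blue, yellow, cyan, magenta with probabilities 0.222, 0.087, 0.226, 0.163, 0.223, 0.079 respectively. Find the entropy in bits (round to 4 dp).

H = −Σ pᵢ log₂ pᵢ.
−0.222·log₂(0.222) = 0.4820
−0.087·log₂(0.087) = 0.3065
−0.226·log₂(0.226) = 0.4849
−0.163·log₂(0.163) = 0.4266
−0.223·log₂(0.223) = 0.4828
−0.079·log₂(0.079) = 0.2893
Sum ≈ 2.4721 → 2.4721 bits.

2.4721 bits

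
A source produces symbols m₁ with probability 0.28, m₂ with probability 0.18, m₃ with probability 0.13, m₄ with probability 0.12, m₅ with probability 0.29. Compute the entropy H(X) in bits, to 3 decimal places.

H = −Σ pᵢ log₂ pᵢ.
−0.28·log₂(0.28) = 0.5142
−0.18·log₂(0.18) = 0.4453
−0.13·log₂(0.13) = 0.3826
−0.12·log₂(0.12) = 0.3671
−0.29·log₂(0.29) = 0.5179
Sum ≈ 2.2271 → 2.227 bits.

2.227 bits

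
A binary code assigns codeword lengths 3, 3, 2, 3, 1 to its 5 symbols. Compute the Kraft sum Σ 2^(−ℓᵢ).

1.125

With common denominator 2^3 = 8: Σ 2^(−ℓᵢ) = 1/8 + 1/8 + 2/8 + 1/8 + 4/8 = 9/8 = 1.125.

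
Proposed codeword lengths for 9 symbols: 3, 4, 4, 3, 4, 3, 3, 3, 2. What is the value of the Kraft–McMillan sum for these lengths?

1.0625

With common denominator 2^4 = 16: Σ 2^(−ℓᵢ) = 2/16 + 1/16 + 1/16 + 2/16 + 1/16 + 2/16 + 2/16 + 2/16 + 4/16 = 17/16 = 1.0625.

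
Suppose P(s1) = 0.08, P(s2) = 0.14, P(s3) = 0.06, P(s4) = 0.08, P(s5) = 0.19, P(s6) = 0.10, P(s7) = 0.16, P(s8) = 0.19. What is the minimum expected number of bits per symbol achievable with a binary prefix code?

2.94 bits/symbol

Repeatedly combine the two least-probable nodes; the expected code length is the sum of the merged weights.
merge 3/50 + 2/25 → 7/50
merge 2/25 + 1/10 → 9/50
merge 7/50 + 7/50 → 7/25
merge 4/25 + 9/50 → 17/50
merge 19/100 + 19/100 → 19/50
merge 7/25 + 17/50 → 31/50
merge 19/50 + 31/50 → 1
L = 7/50 + 9/50 + 7/25 + 17/50 + 19/50 + 31/50 + 1 = 147/50 = 2.94 bits/symbol.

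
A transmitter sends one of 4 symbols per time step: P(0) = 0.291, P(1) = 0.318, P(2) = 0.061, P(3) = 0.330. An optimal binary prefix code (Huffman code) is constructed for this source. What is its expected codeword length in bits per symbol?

2 bits/symbol

Repeatedly combine the two least-probable nodes; the expected code length is the sum of the merged weights.
merge 61/1000 + 291/1000 → 44/125
merge 159/500 + 33/100 → 81/125
merge 44/125 + 81/125 → 1
L = 44/125 + 81/125 + 1 = 2 bits/symbol.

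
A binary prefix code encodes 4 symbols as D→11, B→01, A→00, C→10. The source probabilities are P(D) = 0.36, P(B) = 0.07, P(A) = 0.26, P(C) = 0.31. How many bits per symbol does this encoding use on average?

L̄ = Σ pᵢ·ℓᵢ = 0.36·2 + 0.07·2 + 0.26·2 + 0.31·2 = 2 bits/symbol.

2 bits/symbol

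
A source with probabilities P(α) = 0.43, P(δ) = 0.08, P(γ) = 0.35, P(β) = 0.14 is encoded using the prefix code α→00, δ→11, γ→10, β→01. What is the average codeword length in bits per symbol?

L̄ = Σ pᵢ·ℓᵢ = 0.43·2 + 0.08·2 + 0.35·2 + 0.14·2 = 2 bits/symbol.

2 bits/symbol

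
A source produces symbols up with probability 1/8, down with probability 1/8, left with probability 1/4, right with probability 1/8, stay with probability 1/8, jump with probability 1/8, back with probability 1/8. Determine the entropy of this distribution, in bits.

2.75 bits

Each probability is a power of 1/2, so log₂(1/p) is an integer.
H = Σ p·log₂(1/p) = 1/8·3 + 1/8·3 + 1/4·2 + 1/8·3 + 1/8·3 + 1/8·3 + 1/8·3 = 2.75 bits.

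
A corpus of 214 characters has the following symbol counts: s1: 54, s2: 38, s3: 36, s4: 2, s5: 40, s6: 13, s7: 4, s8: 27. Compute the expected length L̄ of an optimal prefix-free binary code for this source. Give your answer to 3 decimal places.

2.678 bits/symbol

Probabilities are the counts divided by 214.
Repeatedly combine the two least-probable nodes; the expected code length is the sum of the merged weights.
merge 1/107 + 2/107 → 3/107
merge 3/107 + 13/214 → 19/214
merge 19/214 + 27/214 → 23/107
merge 18/107 + 19/107 → 37/107
merge 20/107 + 23/107 → 43/107
merge 27/107 + 37/107 → 64/107
merge 43/107 + 64/107 → 1
L = 3/107 + 19/214 + 23/107 + 37/107 + 43/107 + 64/107 + 1 = 573/214 ≈ 2.678 bits/symbol.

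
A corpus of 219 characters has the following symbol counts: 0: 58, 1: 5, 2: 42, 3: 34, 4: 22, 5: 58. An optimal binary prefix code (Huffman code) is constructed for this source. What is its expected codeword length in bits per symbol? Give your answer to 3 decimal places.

Probabilities are the counts divided by 219.
Repeatedly combine the two least-probable nodes; the expected code length is the sum of the merged weights.
merge 5/219 + 22/219 → 9/73
merge 9/73 + 34/219 → 61/219
merge 14/73 + 58/219 → 100/219
merge 58/219 + 61/219 → 119/219
merge 100/219 + 119/219 → 1
L = 9/73 + 61/219 + 100/219 + 119/219 + 1 = 526/219 ≈ 2.402 bits/symbol.

2.402 bits/symbol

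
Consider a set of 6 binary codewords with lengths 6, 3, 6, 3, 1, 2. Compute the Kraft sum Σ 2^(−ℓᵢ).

With common denominator 2^6 = 64: Σ 2^(−ℓᵢ) = 1/64 + 8/64 + 1/64 + 8/64 + 32/64 + 16/64 = 66/64 = 1.03125.

1.03125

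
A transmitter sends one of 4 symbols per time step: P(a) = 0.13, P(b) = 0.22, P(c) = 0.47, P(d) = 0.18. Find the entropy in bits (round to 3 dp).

1.820 bits

H = −Σ pᵢ log₂ pᵢ.
−0.13·log₂(0.13) = 0.3826
−0.22·log₂(0.22) = 0.4806
−0.47·log₂(0.47) = 0.5120
−0.18·log₂(0.18) = 0.4453
Sum ≈ 1.8205 → 1.820 bits.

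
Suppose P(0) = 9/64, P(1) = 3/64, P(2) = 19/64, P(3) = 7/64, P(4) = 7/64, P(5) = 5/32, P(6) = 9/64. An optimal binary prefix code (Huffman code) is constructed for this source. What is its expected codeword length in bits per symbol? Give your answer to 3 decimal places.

Repeatedly combine the two least-probable nodes; the expected code length is the sum of the merged weights.
merge 3/64 + 7/64 → 5/32
merge 7/64 + 9/64 → 1/4
merge 9/64 + 5/32 → 19/64
merge 5/32 + 1/4 → 13/32
merge 19/64 + 19/64 → 19/32
merge 13/32 + 19/32 → 1
L = 5/32 + 1/4 + 19/64 + 13/32 + 19/32 + 1 = 173/64 ≈ 2.703 bits/symbol.

2.703 bits/symbol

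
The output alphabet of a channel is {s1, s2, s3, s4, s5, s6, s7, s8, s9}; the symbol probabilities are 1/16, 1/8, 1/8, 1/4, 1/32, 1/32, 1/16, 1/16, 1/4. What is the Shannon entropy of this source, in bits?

2.8125 bits

Each probability is a power of 1/2, so log₂(1/p) is an integer.
H = Σ p·log₂(1/p) = 1/16·4 + 1/8·3 + 1/8·3 + 1/4·2 + 1/32·5 + 1/32·5 + 1/16·4 + 1/16·4 + 1/4·2 = 2.8125 bits.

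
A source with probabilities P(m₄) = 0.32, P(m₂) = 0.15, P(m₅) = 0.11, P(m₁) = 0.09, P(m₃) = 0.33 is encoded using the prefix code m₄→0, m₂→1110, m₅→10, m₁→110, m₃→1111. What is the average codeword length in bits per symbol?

2.73 bits/symbol

L̄ = Σ pᵢ·ℓᵢ = 0.32·1 + 0.15·4 + 0.11·2 + 0.09·3 + 0.33·4 = 2.73 bits/symbol.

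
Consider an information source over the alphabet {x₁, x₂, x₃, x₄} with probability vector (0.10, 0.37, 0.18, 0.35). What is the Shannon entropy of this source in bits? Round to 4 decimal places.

1.8383 bits

H = −Σ pᵢ log₂ pᵢ.
−0.10·log₂(0.10) = 0.3322
−0.37·log₂(0.37) = 0.5307
−0.18·log₂(0.18) = 0.4453
−0.35·log₂(0.35) = 0.5301
Sum ≈ 1.8383 → 1.8383 bits.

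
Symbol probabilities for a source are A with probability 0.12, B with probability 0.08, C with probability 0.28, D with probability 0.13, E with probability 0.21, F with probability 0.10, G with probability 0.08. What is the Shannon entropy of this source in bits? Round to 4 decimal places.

H = −Σ pᵢ log₂ pᵢ.
−0.12·log₂(0.12) = 0.3671
−0.08·log₂(0.08) = 0.2915
−0.28·log₂(0.28) = 0.5142
−0.13·log₂(0.13) = 0.3826
−0.21·log₂(0.21) = 0.4728
−0.10·log₂(0.10) = 0.3322
−0.08·log₂(0.08) = 0.2915
Sum ≈ 2.6520 → 2.6520 bits.

2.6520 bits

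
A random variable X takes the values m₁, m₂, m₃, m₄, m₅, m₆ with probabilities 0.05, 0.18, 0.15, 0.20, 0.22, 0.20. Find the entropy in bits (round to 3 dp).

2.481 bits

H = −Σ pᵢ log₂ pᵢ.
−0.05·log₂(0.05) = 0.2161
−0.18·log₂(0.18) = 0.4453
−0.15·log₂(0.15) = 0.4105
−0.20·log₂(0.20) = 0.4644
−0.22·log₂(0.22) = 0.4806
−0.20·log₂(0.20) = 0.4644
Sum ≈ 2.4813 → 2.481 bits.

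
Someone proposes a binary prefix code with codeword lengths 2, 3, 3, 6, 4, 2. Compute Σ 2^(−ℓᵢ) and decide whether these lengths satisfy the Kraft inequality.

0.828125; yes

With common denominator 2^6 = 64: Σ 2^(−ℓᵢ) = 16/64 + 8/64 + 8/64 + 1/64 + 4/64 + 16/64 = 53/64 = 0.828125.
Kraft's inequality requires Σ ≤ 1; here Σ = 0.828125 ≤ 1, so such a prefix code exists.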